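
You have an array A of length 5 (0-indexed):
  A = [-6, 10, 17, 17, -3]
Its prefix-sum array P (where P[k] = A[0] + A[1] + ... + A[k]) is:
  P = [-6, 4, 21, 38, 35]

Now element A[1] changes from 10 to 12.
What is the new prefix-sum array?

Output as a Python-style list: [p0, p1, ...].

Answer: [-6, 6, 23, 40, 37]

Derivation:
Change: A[1] 10 -> 12, delta = 2
P[k] for k < 1: unchanged (A[1] not included)
P[k] for k >= 1: shift by delta = 2
  P[0] = -6 + 0 = -6
  P[1] = 4 + 2 = 6
  P[2] = 21 + 2 = 23
  P[3] = 38 + 2 = 40
  P[4] = 35 + 2 = 37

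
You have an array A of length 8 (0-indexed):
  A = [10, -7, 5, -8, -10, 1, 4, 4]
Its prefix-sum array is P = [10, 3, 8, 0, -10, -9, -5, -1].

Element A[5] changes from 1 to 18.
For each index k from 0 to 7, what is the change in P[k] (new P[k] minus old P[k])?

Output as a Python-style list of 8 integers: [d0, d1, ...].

Element change: A[5] 1 -> 18, delta = 17
For k < 5: P[k] unchanged, delta_P[k] = 0
For k >= 5: P[k] shifts by exactly 17
Delta array: [0, 0, 0, 0, 0, 17, 17, 17]

Answer: [0, 0, 0, 0, 0, 17, 17, 17]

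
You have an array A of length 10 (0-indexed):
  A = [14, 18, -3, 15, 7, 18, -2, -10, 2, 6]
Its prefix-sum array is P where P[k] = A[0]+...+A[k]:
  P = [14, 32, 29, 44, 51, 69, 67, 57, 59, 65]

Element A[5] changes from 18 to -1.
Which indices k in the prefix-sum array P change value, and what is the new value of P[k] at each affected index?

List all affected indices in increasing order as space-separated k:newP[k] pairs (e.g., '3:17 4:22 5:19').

P[k] = A[0] + ... + A[k]
P[k] includes A[5] iff k >= 5
Affected indices: 5, 6, ..., 9; delta = -19
  P[5]: 69 + -19 = 50
  P[6]: 67 + -19 = 48
  P[7]: 57 + -19 = 38
  P[8]: 59 + -19 = 40
  P[9]: 65 + -19 = 46

Answer: 5:50 6:48 7:38 8:40 9:46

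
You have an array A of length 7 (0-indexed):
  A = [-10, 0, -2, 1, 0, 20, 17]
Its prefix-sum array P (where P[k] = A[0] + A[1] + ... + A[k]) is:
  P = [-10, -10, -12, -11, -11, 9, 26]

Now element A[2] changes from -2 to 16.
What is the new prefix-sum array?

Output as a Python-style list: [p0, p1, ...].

Change: A[2] -2 -> 16, delta = 18
P[k] for k < 2: unchanged (A[2] not included)
P[k] for k >= 2: shift by delta = 18
  P[0] = -10 + 0 = -10
  P[1] = -10 + 0 = -10
  P[2] = -12 + 18 = 6
  P[3] = -11 + 18 = 7
  P[4] = -11 + 18 = 7
  P[5] = 9 + 18 = 27
  P[6] = 26 + 18 = 44

Answer: [-10, -10, 6, 7, 7, 27, 44]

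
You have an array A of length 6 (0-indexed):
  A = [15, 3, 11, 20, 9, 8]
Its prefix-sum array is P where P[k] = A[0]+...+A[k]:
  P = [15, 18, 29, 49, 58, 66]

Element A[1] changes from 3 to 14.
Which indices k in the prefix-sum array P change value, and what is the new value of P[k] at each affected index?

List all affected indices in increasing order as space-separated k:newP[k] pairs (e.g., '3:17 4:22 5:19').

P[k] = A[0] + ... + A[k]
P[k] includes A[1] iff k >= 1
Affected indices: 1, 2, ..., 5; delta = 11
  P[1]: 18 + 11 = 29
  P[2]: 29 + 11 = 40
  P[3]: 49 + 11 = 60
  P[4]: 58 + 11 = 69
  P[5]: 66 + 11 = 77

Answer: 1:29 2:40 3:60 4:69 5:77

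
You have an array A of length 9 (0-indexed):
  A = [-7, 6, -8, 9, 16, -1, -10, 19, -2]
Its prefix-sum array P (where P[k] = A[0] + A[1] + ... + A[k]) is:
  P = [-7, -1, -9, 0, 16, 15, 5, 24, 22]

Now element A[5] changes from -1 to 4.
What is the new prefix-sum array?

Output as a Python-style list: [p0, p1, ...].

Change: A[5] -1 -> 4, delta = 5
P[k] for k < 5: unchanged (A[5] not included)
P[k] for k >= 5: shift by delta = 5
  P[0] = -7 + 0 = -7
  P[1] = -1 + 0 = -1
  P[2] = -9 + 0 = -9
  P[3] = 0 + 0 = 0
  P[4] = 16 + 0 = 16
  P[5] = 15 + 5 = 20
  P[6] = 5 + 5 = 10
  P[7] = 24 + 5 = 29
  P[8] = 22 + 5 = 27

Answer: [-7, -1, -9, 0, 16, 20, 10, 29, 27]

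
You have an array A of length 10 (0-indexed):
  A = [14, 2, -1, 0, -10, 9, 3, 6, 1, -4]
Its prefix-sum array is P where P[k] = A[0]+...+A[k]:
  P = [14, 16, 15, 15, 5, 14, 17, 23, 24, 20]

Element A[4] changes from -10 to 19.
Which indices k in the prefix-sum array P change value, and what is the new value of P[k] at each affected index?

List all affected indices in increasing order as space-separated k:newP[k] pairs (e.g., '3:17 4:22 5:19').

P[k] = A[0] + ... + A[k]
P[k] includes A[4] iff k >= 4
Affected indices: 4, 5, ..., 9; delta = 29
  P[4]: 5 + 29 = 34
  P[5]: 14 + 29 = 43
  P[6]: 17 + 29 = 46
  P[7]: 23 + 29 = 52
  P[8]: 24 + 29 = 53
  P[9]: 20 + 29 = 49

Answer: 4:34 5:43 6:46 7:52 8:53 9:49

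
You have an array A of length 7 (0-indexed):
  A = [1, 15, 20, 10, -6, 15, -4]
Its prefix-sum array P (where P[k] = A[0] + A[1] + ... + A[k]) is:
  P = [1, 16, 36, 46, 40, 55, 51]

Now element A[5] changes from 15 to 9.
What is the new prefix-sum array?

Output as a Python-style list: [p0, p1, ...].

Answer: [1, 16, 36, 46, 40, 49, 45]

Derivation:
Change: A[5] 15 -> 9, delta = -6
P[k] for k < 5: unchanged (A[5] not included)
P[k] for k >= 5: shift by delta = -6
  P[0] = 1 + 0 = 1
  P[1] = 16 + 0 = 16
  P[2] = 36 + 0 = 36
  P[3] = 46 + 0 = 46
  P[4] = 40 + 0 = 40
  P[5] = 55 + -6 = 49
  P[6] = 51 + -6 = 45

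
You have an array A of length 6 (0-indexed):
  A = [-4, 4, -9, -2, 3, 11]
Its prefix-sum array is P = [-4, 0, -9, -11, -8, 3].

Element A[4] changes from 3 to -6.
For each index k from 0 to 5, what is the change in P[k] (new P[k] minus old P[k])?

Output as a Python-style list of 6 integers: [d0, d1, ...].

Element change: A[4] 3 -> -6, delta = -9
For k < 4: P[k] unchanged, delta_P[k] = 0
For k >= 4: P[k] shifts by exactly -9
Delta array: [0, 0, 0, 0, -9, -9]

Answer: [0, 0, 0, 0, -9, -9]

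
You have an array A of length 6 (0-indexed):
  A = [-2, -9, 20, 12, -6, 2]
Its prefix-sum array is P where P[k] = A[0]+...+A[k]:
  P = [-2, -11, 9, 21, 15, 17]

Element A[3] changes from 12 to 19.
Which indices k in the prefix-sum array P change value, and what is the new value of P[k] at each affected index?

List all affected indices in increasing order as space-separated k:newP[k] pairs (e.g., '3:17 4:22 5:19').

Answer: 3:28 4:22 5:24

Derivation:
P[k] = A[0] + ... + A[k]
P[k] includes A[3] iff k >= 3
Affected indices: 3, 4, ..., 5; delta = 7
  P[3]: 21 + 7 = 28
  P[4]: 15 + 7 = 22
  P[5]: 17 + 7 = 24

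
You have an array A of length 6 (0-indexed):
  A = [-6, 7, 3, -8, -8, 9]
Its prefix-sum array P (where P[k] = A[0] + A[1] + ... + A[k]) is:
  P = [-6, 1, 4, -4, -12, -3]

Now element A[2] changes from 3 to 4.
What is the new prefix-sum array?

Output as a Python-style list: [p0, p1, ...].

Change: A[2] 3 -> 4, delta = 1
P[k] for k < 2: unchanged (A[2] not included)
P[k] for k >= 2: shift by delta = 1
  P[0] = -6 + 0 = -6
  P[1] = 1 + 0 = 1
  P[2] = 4 + 1 = 5
  P[3] = -4 + 1 = -3
  P[4] = -12 + 1 = -11
  P[5] = -3 + 1 = -2

Answer: [-6, 1, 5, -3, -11, -2]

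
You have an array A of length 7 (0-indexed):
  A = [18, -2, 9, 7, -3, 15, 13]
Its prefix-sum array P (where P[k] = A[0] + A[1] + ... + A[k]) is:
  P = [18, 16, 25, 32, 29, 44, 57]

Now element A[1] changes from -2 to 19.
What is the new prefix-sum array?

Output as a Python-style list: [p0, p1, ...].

Answer: [18, 37, 46, 53, 50, 65, 78]

Derivation:
Change: A[1] -2 -> 19, delta = 21
P[k] for k < 1: unchanged (A[1] not included)
P[k] for k >= 1: shift by delta = 21
  P[0] = 18 + 0 = 18
  P[1] = 16 + 21 = 37
  P[2] = 25 + 21 = 46
  P[3] = 32 + 21 = 53
  P[4] = 29 + 21 = 50
  P[5] = 44 + 21 = 65
  P[6] = 57 + 21 = 78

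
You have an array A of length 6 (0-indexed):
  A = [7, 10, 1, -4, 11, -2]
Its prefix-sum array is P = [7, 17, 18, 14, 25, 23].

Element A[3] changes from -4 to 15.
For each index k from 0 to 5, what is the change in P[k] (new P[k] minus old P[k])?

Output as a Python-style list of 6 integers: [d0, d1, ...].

Answer: [0, 0, 0, 19, 19, 19]

Derivation:
Element change: A[3] -4 -> 15, delta = 19
For k < 3: P[k] unchanged, delta_P[k] = 0
For k >= 3: P[k] shifts by exactly 19
Delta array: [0, 0, 0, 19, 19, 19]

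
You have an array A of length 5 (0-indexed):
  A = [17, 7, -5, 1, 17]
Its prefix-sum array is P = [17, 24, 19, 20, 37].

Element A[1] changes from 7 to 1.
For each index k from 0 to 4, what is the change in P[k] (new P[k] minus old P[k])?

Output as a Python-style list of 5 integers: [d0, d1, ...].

Answer: [0, -6, -6, -6, -6]

Derivation:
Element change: A[1] 7 -> 1, delta = -6
For k < 1: P[k] unchanged, delta_P[k] = 0
For k >= 1: P[k] shifts by exactly -6
Delta array: [0, -6, -6, -6, -6]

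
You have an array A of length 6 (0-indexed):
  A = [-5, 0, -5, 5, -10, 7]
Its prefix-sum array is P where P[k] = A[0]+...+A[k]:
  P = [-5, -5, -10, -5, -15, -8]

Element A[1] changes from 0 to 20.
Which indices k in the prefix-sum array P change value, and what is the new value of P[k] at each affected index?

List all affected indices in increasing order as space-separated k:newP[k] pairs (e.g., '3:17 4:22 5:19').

P[k] = A[0] + ... + A[k]
P[k] includes A[1] iff k >= 1
Affected indices: 1, 2, ..., 5; delta = 20
  P[1]: -5 + 20 = 15
  P[2]: -10 + 20 = 10
  P[3]: -5 + 20 = 15
  P[4]: -15 + 20 = 5
  P[5]: -8 + 20 = 12

Answer: 1:15 2:10 3:15 4:5 5:12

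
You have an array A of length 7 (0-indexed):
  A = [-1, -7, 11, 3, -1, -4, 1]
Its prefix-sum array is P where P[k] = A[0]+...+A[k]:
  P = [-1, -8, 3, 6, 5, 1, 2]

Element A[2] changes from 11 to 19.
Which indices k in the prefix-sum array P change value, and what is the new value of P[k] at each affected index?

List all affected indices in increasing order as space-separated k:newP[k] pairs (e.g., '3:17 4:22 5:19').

P[k] = A[0] + ... + A[k]
P[k] includes A[2] iff k >= 2
Affected indices: 2, 3, ..., 6; delta = 8
  P[2]: 3 + 8 = 11
  P[3]: 6 + 8 = 14
  P[4]: 5 + 8 = 13
  P[5]: 1 + 8 = 9
  P[6]: 2 + 8 = 10

Answer: 2:11 3:14 4:13 5:9 6:10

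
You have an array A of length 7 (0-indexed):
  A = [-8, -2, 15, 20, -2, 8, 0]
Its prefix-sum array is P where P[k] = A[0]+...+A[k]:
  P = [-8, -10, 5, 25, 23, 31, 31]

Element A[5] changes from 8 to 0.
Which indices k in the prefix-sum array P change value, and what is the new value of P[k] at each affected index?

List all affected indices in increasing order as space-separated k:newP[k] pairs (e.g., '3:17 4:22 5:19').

P[k] = A[0] + ... + A[k]
P[k] includes A[5] iff k >= 5
Affected indices: 5, 6, ..., 6; delta = -8
  P[5]: 31 + -8 = 23
  P[6]: 31 + -8 = 23

Answer: 5:23 6:23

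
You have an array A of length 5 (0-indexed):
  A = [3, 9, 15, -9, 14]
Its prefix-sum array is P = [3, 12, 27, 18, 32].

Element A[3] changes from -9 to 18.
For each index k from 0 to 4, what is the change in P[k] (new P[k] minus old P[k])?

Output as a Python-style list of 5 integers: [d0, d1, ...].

Answer: [0, 0, 0, 27, 27]

Derivation:
Element change: A[3] -9 -> 18, delta = 27
For k < 3: P[k] unchanged, delta_P[k] = 0
For k >= 3: P[k] shifts by exactly 27
Delta array: [0, 0, 0, 27, 27]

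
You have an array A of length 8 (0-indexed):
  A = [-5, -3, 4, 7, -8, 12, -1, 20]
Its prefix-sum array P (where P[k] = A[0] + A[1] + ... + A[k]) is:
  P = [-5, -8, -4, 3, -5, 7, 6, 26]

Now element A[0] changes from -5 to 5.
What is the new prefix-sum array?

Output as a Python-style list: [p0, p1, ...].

Answer: [5, 2, 6, 13, 5, 17, 16, 36]

Derivation:
Change: A[0] -5 -> 5, delta = 10
P[k] for k < 0: unchanged (A[0] not included)
P[k] for k >= 0: shift by delta = 10
  P[0] = -5 + 10 = 5
  P[1] = -8 + 10 = 2
  P[2] = -4 + 10 = 6
  P[3] = 3 + 10 = 13
  P[4] = -5 + 10 = 5
  P[5] = 7 + 10 = 17
  P[6] = 6 + 10 = 16
  P[7] = 26 + 10 = 36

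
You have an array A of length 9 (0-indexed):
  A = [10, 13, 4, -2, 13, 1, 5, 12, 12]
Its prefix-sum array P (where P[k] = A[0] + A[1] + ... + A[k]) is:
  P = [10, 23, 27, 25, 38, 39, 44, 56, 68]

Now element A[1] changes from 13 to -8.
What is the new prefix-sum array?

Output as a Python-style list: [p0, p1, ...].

Change: A[1] 13 -> -8, delta = -21
P[k] for k < 1: unchanged (A[1] not included)
P[k] for k >= 1: shift by delta = -21
  P[0] = 10 + 0 = 10
  P[1] = 23 + -21 = 2
  P[2] = 27 + -21 = 6
  P[3] = 25 + -21 = 4
  P[4] = 38 + -21 = 17
  P[5] = 39 + -21 = 18
  P[6] = 44 + -21 = 23
  P[7] = 56 + -21 = 35
  P[8] = 68 + -21 = 47

Answer: [10, 2, 6, 4, 17, 18, 23, 35, 47]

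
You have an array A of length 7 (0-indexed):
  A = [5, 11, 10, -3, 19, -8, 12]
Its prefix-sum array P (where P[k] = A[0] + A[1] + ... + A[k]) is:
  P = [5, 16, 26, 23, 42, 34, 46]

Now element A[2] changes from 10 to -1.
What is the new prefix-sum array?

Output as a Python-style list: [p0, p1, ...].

Answer: [5, 16, 15, 12, 31, 23, 35]

Derivation:
Change: A[2] 10 -> -1, delta = -11
P[k] for k < 2: unchanged (A[2] not included)
P[k] for k >= 2: shift by delta = -11
  P[0] = 5 + 0 = 5
  P[1] = 16 + 0 = 16
  P[2] = 26 + -11 = 15
  P[3] = 23 + -11 = 12
  P[4] = 42 + -11 = 31
  P[5] = 34 + -11 = 23
  P[6] = 46 + -11 = 35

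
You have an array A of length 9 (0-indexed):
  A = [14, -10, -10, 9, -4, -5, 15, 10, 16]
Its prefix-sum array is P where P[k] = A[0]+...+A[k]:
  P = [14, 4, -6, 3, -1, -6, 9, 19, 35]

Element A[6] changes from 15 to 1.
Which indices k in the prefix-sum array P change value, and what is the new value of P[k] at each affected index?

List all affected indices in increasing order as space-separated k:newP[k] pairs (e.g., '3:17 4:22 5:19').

P[k] = A[0] + ... + A[k]
P[k] includes A[6] iff k >= 6
Affected indices: 6, 7, ..., 8; delta = -14
  P[6]: 9 + -14 = -5
  P[7]: 19 + -14 = 5
  P[8]: 35 + -14 = 21

Answer: 6:-5 7:5 8:21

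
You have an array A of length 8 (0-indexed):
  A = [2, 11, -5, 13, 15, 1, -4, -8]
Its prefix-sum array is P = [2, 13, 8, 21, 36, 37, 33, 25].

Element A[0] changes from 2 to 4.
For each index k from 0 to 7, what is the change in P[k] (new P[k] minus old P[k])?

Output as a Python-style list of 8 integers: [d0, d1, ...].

Answer: [2, 2, 2, 2, 2, 2, 2, 2]

Derivation:
Element change: A[0] 2 -> 4, delta = 2
For k < 0: P[k] unchanged, delta_P[k] = 0
For k >= 0: P[k] shifts by exactly 2
Delta array: [2, 2, 2, 2, 2, 2, 2, 2]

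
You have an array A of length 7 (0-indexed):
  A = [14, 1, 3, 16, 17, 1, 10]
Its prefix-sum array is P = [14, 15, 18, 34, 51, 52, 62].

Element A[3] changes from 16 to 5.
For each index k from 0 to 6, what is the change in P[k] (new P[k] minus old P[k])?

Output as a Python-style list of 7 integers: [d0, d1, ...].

Element change: A[3] 16 -> 5, delta = -11
For k < 3: P[k] unchanged, delta_P[k] = 0
For k >= 3: P[k] shifts by exactly -11
Delta array: [0, 0, 0, -11, -11, -11, -11]

Answer: [0, 0, 0, -11, -11, -11, -11]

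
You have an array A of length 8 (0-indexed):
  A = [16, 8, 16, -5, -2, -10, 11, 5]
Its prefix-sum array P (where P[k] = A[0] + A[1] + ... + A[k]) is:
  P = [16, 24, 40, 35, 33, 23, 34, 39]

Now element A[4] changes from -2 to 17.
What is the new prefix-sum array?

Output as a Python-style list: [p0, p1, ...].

Change: A[4] -2 -> 17, delta = 19
P[k] for k < 4: unchanged (A[4] not included)
P[k] for k >= 4: shift by delta = 19
  P[0] = 16 + 0 = 16
  P[1] = 24 + 0 = 24
  P[2] = 40 + 0 = 40
  P[3] = 35 + 0 = 35
  P[4] = 33 + 19 = 52
  P[5] = 23 + 19 = 42
  P[6] = 34 + 19 = 53
  P[7] = 39 + 19 = 58

Answer: [16, 24, 40, 35, 52, 42, 53, 58]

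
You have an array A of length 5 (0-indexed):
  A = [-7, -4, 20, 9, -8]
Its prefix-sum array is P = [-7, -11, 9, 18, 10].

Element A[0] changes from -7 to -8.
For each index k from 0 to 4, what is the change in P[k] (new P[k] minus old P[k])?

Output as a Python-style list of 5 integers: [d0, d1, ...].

Element change: A[0] -7 -> -8, delta = -1
For k < 0: P[k] unchanged, delta_P[k] = 0
For k >= 0: P[k] shifts by exactly -1
Delta array: [-1, -1, -1, -1, -1]

Answer: [-1, -1, -1, -1, -1]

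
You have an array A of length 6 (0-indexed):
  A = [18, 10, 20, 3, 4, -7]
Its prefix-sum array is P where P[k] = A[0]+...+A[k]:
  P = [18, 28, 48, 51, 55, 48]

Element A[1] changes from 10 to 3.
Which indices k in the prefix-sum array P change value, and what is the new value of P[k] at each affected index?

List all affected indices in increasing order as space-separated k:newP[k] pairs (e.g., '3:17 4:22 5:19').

P[k] = A[0] + ... + A[k]
P[k] includes A[1] iff k >= 1
Affected indices: 1, 2, ..., 5; delta = -7
  P[1]: 28 + -7 = 21
  P[2]: 48 + -7 = 41
  P[3]: 51 + -7 = 44
  P[4]: 55 + -7 = 48
  P[5]: 48 + -7 = 41

Answer: 1:21 2:41 3:44 4:48 5:41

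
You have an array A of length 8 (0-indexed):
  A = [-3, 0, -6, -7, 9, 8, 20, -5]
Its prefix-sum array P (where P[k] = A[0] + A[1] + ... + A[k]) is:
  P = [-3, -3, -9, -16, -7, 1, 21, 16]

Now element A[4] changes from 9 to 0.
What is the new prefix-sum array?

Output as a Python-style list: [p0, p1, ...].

Change: A[4] 9 -> 0, delta = -9
P[k] for k < 4: unchanged (A[4] not included)
P[k] for k >= 4: shift by delta = -9
  P[0] = -3 + 0 = -3
  P[1] = -3 + 0 = -3
  P[2] = -9 + 0 = -9
  P[3] = -16 + 0 = -16
  P[4] = -7 + -9 = -16
  P[5] = 1 + -9 = -8
  P[6] = 21 + -9 = 12
  P[7] = 16 + -9 = 7

Answer: [-3, -3, -9, -16, -16, -8, 12, 7]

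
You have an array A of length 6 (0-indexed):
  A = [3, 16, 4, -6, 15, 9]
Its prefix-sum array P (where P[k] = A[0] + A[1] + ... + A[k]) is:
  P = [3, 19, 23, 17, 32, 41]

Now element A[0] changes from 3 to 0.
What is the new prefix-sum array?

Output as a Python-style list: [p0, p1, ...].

Answer: [0, 16, 20, 14, 29, 38]

Derivation:
Change: A[0] 3 -> 0, delta = -3
P[k] for k < 0: unchanged (A[0] not included)
P[k] for k >= 0: shift by delta = -3
  P[0] = 3 + -3 = 0
  P[1] = 19 + -3 = 16
  P[2] = 23 + -3 = 20
  P[3] = 17 + -3 = 14
  P[4] = 32 + -3 = 29
  P[5] = 41 + -3 = 38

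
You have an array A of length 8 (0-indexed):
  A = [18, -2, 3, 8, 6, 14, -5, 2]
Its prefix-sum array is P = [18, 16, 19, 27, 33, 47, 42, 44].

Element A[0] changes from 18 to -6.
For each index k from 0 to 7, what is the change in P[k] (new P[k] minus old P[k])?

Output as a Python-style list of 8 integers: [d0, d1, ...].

Answer: [-24, -24, -24, -24, -24, -24, -24, -24]

Derivation:
Element change: A[0] 18 -> -6, delta = -24
For k < 0: P[k] unchanged, delta_P[k] = 0
For k >= 0: P[k] shifts by exactly -24
Delta array: [-24, -24, -24, -24, -24, -24, -24, -24]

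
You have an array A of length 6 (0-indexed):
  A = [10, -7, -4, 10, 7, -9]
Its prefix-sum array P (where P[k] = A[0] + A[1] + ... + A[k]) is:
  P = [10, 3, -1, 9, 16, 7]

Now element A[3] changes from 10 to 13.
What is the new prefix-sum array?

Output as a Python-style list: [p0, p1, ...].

Change: A[3] 10 -> 13, delta = 3
P[k] for k < 3: unchanged (A[3] not included)
P[k] for k >= 3: shift by delta = 3
  P[0] = 10 + 0 = 10
  P[1] = 3 + 0 = 3
  P[2] = -1 + 0 = -1
  P[3] = 9 + 3 = 12
  P[4] = 16 + 3 = 19
  P[5] = 7 + 3 = 10

Answer: [10, 3, -1, 12, 19, 10]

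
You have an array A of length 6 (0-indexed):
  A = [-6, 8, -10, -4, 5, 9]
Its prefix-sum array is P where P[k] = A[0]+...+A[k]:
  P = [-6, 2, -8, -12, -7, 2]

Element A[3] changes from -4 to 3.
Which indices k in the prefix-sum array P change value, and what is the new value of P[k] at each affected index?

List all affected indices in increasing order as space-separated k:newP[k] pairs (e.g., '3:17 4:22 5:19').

Answer: 3:-5 4:0 5:9

Derivation:
P[k] = A[0] + ... + A[k]
P[k] includes A[3] iff k >= 3
Affected indices: 3, 4, ..., 5; delta = 7
  P[3]: -12 + 7 = -5
  P[4]: -7 + 7 = 0
  P[5]: 2 + 7 = 9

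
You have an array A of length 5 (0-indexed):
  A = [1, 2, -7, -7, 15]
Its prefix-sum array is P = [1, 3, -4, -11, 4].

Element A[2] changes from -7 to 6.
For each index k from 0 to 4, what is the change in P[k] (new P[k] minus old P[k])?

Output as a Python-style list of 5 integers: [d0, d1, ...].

Answer: [0, 0, 13, 13, 13]

Derivation:
Element change: A[2] -7 -> 6, delta = 13
For k < 2: P[k] unchanged, delta_P[k] = 0
For k >= 2: P[k] shifts by exactly 13
Delta array: [0, 0, 13, 13, 13]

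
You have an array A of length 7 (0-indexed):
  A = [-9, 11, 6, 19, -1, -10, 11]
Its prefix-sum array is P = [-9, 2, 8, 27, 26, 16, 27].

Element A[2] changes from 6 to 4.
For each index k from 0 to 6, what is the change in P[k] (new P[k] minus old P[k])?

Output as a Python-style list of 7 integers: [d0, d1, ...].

Answer: [0, 0, -2, -2, -2, -2, -2]

Derivation:
Element change: A[2] 6 -> 4, delta = -2
For k < 2: P[k] unchanged, delta_P[k] = 0
For k >= 2: P[k] shifts by exactly -2
Delta array: [0, 0, -2, -2, -2, -2, -2]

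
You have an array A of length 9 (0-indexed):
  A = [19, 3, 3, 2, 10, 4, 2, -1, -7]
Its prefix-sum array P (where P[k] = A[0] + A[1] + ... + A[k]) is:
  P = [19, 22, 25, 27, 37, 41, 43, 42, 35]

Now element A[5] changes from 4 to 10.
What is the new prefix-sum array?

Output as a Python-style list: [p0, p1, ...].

Answer: [19, 22, 25, 27, 37, 47, 49, 48, 41]

Derivation:
Change: A[5] 4 -> 10, delta = 6
P[k] for k < 5: unchanged (A[5] not included)
P[k] for k >= 5: shift by delta = 6
  P[0] = 19 + 0 = 19
  P[1] = 22 + 0 = 22
  P[2] = 25 + 0 = 25
  P[3] = 27 + 0 = 27
  P[4] = 37 + 0 = 37
  P[5] = 41 + 6 = 47
  P[6] = 43 + 6 = 49
  P[7] = 42 + 6 = 48
  P[8] = 35 + 6 = 41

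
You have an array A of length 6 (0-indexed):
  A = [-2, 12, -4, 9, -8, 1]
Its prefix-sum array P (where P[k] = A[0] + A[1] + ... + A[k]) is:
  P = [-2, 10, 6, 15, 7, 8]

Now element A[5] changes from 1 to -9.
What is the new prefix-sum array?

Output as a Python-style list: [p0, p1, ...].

Change: A[5] 1 -> -9, delta = -10
P[k] for k < 5: unchanged (A[5] not included)
P[k] for k >= 5: shift by delta = -10
  P[0] = -2 + 0 = -2
  P[1] = 10 + 0 = 10
  P[2] = 6 + 0 = 6
  P[3] = 15 + 0 = 15
  P[4] = 7 + 0 = 7
  P[5] = 8 + -10 = -2

Answer: [-2, 10, 6, 15, 7, -2]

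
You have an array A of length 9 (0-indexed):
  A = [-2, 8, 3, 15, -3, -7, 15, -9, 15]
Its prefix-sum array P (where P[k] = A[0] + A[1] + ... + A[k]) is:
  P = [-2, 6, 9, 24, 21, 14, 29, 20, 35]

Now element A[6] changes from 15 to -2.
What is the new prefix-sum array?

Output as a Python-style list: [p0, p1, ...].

Change: A[6] 15 -> -2, delta = -17
P[k] for k < 6: unchanged (A[6] not included)
P[k] for k >= 6: shift by delta = -17
  P[0] = -2 + 0 = -2
  P[1] = 6 + 0 = 6
  P[2] = 9 + 0 = 9
  P[3] = 24 + 0 = 24
  P[4] = 21 + 0 = 21
  P[5] = 14 + 0 = 14
  P[6] = 29 + -17 = 12
  P[7] = 20 + -17 = 3
  P[8] = 35 + -17 = 18

Answer: [-2, 6, 9, 24, 21, 14, 12, 3, 18]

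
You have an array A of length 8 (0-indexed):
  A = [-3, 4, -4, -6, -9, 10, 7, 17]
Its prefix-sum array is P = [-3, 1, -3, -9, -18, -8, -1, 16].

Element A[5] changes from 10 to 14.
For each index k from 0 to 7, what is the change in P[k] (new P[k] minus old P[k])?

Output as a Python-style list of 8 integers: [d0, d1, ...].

Answer: [0, 0, 0, 0, 0, 4, 4, 4]

Derivation:
Element change: A[5] 10 -> 14, delta = 4
For k < 5: P[k] unchanged, delta_P[k] = 0
For k >= 5: P[k] shifts by exactly 4
Delta array: [0, 0, 0, 0, 0, 4, 4, 4]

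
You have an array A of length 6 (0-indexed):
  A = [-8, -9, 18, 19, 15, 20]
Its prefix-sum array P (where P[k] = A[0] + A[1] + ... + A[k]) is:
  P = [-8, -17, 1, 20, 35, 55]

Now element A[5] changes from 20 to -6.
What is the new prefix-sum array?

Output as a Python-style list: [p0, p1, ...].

Change: A[5] 20 -> -6, delta = -26
P[k] for k < 5: unchanged (A[5] not included)
P[k] for k >= 5: shift by delta = -26
  P[0] = -8 + 0 = -8
  P[1] = -17 + 0 = -17
  P[2] = 1 + 0 = 1
  P[3] = 20 + 0 = 20
  P[4] = 35 + 0 = 35
  P[5] = 55 + -26 = 29

Answer: [-8, -17, 1, 20, 35, 29]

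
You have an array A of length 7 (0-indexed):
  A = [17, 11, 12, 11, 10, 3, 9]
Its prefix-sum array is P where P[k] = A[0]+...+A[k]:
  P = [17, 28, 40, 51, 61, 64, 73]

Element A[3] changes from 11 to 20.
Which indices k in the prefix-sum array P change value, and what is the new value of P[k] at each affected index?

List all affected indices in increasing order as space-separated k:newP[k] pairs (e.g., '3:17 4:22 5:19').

P[k] = A[0] + ... + A[k]
P[k] includes A[3] iff k >= 3
Affected indices: 3, 4, ..., 6; delta = 9
  P[3]: 51 + 9 = 60
  P[4]: 61 + 9 = 70
  P[5]: 64 + 9 = 73
  P[6]: 73 + 9 = 82

Answer: 3:60 4:70 5:73 6:82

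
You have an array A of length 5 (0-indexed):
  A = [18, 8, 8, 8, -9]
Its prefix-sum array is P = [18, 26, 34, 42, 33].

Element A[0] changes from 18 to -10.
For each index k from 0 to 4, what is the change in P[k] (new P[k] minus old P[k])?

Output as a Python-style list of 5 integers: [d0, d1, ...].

Element change: A[0] 18 -> -10, delta = -28
For k < 0: P[k] unchanged, delta_P[k] = 0
For k >= 0: P[k] shifts by exactly -28
Delta array: [-28, -28, -28, -28, -28]

Answer: [-28, -28, -28, -28, -28]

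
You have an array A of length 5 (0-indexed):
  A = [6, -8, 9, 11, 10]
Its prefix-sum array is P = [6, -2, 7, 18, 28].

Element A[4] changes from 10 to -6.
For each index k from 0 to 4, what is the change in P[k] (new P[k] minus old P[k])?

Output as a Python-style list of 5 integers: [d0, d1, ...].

Element change: A[4] 10 -> -6, delta = -16
For k < 4: P[k] unchanged, delta_P[k] = 0
For k >= 4: P[k] shifts by exactly -16
Delta array: [0, 0, 0, 0, -16]

Answer: [0, 0, 0, 0, -16]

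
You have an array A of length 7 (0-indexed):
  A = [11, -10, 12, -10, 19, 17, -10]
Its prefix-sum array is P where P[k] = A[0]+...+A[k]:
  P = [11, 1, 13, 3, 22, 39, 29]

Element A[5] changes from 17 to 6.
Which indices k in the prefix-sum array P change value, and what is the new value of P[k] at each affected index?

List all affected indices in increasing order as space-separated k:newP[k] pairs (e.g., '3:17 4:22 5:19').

Answer: 5:28 6:18

Derivation:
P[k] = A[0] + ... + A[k]
P[k] includes A[5] iff k >= 5
Affected indices: 5, 6, ..., 6; delta = -11
  P[5]: 39 + -11 = 28
  P[6]: 29 + -11 = 18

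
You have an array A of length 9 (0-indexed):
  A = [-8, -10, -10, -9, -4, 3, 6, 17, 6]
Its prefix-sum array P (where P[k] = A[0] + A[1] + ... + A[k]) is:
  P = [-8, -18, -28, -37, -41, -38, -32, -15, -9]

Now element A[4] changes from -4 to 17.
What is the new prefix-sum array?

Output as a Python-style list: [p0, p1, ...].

Change: A[4] -4 -> 17, delta = 21
P[k] for k < 4: unchanged (A[4] not included)
P[k] for k >= 4: shift by delta = 21
  P[0] = -8 + 0 = -8
  P[1] = -18 + 0 = -18
  P[2] = -28 + 0 = -28
  P[3] = -37 + 0 = -37
  P[4] = -41 + 21 = -20
  P[5] = -38 + 21 = -17
  P[6] = -32 + 21 = -11
  P[7] = -15 + 21 = 6
  P[8] = -9 + 21 = 12

Answer: [-8, -18, -28, -37, -20, -17, -11, 6, 12]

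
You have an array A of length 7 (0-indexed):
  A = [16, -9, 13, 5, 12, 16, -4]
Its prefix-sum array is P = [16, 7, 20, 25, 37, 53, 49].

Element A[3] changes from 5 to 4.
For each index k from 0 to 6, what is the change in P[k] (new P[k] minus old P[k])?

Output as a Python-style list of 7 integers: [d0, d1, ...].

Element change: A[3] 5 -> 4, delta = -1
For k < 3: P[k] unchanged, delta_P[k] = 0
For k >= 3: P[k] shifts by exactly -1
Delta array: [0, 0, 0, -1, -1, -1, -1]

Answer: [0, 0, 0, -1, -1, -1, -1]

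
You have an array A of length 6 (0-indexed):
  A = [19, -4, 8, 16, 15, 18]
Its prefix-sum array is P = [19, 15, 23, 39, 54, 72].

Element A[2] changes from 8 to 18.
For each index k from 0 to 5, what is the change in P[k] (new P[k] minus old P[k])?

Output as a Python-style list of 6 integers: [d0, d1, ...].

Element change: A[2] 8 -> 18, delta = 10
For k < 2: P[k] unchanged, delta_P[k] = 0
For k >= 2: P[k] shifts by exactly 10
Delta array: [0, 0, 10, 10, 10, 10]

Answer: [0, 0, 10, 10, 10, 10]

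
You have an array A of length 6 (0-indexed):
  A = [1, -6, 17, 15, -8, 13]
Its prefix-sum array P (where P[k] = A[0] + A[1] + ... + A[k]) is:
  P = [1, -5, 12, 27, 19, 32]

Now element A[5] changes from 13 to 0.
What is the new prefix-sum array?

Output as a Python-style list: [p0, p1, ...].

Change: A[5] 13 -> 0, delta = -13
P[k] for k < 5: unchanged (A[5] not included)
P[k] for k >= 5: shift by delta = -13
  P[0] = 1 + 0 = 1
  P[1] = -5 + 0 = -5
  P[2] = 12 + 0 = 12
  P[3] = 27 + 0 = 27
  P[4] = 19 + 0 = 19
  P[5] = 32 + -13 = 19

Answer: [1, -5, 12, 27, 19, 19]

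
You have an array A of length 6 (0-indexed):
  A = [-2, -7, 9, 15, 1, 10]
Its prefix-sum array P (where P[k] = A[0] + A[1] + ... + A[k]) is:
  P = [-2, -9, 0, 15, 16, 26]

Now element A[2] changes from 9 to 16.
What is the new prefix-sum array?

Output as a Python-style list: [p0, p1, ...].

Answer: [-2, -9, 7, 22, 23, 33]

Derivation:
Change: A[2] 9 -> 16, delta = 7
P[k] for k < 2: unchanged (A[2] not included)
P[k] for k >= 2: shift by delta = 7
  P[0] = -2 + 0 = -2
  P[1] = -9 + 0 = -9
  P[2] = 0 + 7 = 7
  P[3] = 15 + 7 = 22
  P[4] = 16 + 7 = 23
  P[5] = 26 + 7 = 33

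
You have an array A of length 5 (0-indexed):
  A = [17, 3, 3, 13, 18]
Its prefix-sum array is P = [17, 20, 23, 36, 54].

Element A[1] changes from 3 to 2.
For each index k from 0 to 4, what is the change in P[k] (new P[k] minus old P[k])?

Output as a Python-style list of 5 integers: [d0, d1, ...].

Answer: [0, -1, -1, -1, -1]

Derivation:
Element change: A[1] 3 -> 2, delta = -1
For k < 1: P[k] unchanged, delta_P[k] = 0
For k >= 1: P[k] shifts by exactly -1
Delta array: [0, -1, -1, -1, -1]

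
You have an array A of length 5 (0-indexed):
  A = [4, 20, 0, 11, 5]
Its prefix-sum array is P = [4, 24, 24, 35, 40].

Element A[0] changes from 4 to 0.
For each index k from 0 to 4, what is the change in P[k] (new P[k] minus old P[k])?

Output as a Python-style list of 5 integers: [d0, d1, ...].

Answer: [-4, -4, -4, -4, -4]

Derivation:
Element change: A[0] 4 -> 0, delta = -4
For k < 0: P[k] unchanged, delta_P[k] = 0
For k >= 0: P[k] shifts by exactly -4
Delta array: [-4, -4, -4, -4, -4]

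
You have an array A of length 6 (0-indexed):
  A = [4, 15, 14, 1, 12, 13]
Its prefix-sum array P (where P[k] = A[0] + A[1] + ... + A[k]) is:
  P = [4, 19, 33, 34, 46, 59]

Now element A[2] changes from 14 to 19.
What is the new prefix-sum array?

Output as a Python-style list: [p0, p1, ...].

Change: A[2] 14 -> 19, delta = 5
P[k] for k < 2: unchanged (A[2] not included)
P[k] for k >= 2: shift by delta = 5
  P[0] = 4 + 0 = 4
  P[1] = 19 + 0 = 19
  P[2] = 33 + 5 = 38
  P[3] = 34 + 5 = 39
  P[4] = 46 + 5 = 51
  P[5] = 59 + 5 = 64

Answer: [4, 19, 38, 39, 51, 64]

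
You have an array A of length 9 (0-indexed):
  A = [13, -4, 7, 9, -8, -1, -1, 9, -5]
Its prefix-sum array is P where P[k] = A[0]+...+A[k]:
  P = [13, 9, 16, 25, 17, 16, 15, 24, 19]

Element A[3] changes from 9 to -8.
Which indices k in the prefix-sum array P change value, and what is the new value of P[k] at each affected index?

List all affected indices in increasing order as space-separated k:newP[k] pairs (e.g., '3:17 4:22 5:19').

Answer: 3:8 4:0 5:-1 6:-2 7:7 8:2

Derivation:
P[k] = A[0] + ... + A[k]
P[k] includes A[3] iff k >= 3
Affected indices: 3, 4, ..., 8; delta = -17
  P[3]: 25 + -17 = 8
  P[4]: 17 + -17 = 0
  P[5]: 16 + -17 = -1
  P[6]: 15 + -17 = -2
  P[7]: 24 + -17 = 7
  P[8]: 19 + -17 = 2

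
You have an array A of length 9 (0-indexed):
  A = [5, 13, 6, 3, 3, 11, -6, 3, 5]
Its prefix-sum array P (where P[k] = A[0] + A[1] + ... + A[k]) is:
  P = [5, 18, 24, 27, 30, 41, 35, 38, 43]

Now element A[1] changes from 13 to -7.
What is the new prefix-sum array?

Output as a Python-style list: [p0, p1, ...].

Answer: [5, -2, 4, 7, 10, 21, 15, 18, 23]

Derivation:
Change: A[1] 13 -> -7, delta = -20
P[k] for k < 1: unchanged (A[1] not included)
P[k] for k >= 1: shift by delta = -20
  P[0] = 5 + 0 = 5
  P[1] = 18 + -20 = -2
  P[2] = 24 + -20 = 4
  P[3] = 27 + -20 = 7
  P[4] = 30 + -20 = 10
  P[5] = 41 + -20 = 21
  P[6] = 35 + -20 = 15
  P[7] = 38 + -20 = 18
  P[8] = 43 + -20 = 23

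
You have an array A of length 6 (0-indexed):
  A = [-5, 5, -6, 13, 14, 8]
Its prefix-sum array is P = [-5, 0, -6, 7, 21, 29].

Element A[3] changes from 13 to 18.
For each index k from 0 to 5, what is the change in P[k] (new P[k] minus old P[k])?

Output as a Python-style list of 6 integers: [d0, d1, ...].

Answer: [0, 0, 0, 5, 5, 5]

Derivation:
Element change: A[3] 13 -> 18, delta = 5
For k < 3: P[k] unchanged, delta_P[k] = 0
For k >= 3: P[k] shifts by exactly 5
Delta array: [0, 0, 0, 5, 5, 5]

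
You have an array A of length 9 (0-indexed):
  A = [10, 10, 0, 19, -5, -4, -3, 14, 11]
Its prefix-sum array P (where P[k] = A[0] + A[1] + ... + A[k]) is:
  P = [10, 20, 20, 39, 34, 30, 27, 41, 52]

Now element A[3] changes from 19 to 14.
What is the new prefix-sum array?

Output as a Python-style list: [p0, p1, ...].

Change: A[3] 19 -> 14, delta = -5
P[k] for k < 3: unchanged (A[3] not included)
P[k] for k >= 3: shift by delta = -5
  P[0] = 10 + 0 = 10
  P[1] = 20 + 0 = 20
  P[2] = 20 + 0 = 20
  P[3] = 39 + -5 = 34
  P[4] = 34 + -5 = 29
  P[5] = 30 + -5 = 25
  P[6] = 27 + -5 = 22
  P[7] = 41 + -5 = 36
  P[8] = 52 + -5 = 47

Answer: [10, 20, 20, 34, 29, 25, 22, 36, 47]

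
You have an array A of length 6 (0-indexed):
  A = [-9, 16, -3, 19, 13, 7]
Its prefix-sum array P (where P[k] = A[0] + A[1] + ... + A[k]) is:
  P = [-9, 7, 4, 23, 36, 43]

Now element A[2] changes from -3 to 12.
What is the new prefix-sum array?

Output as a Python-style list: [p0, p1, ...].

Change: A[2] -3 -> 12, delta = 15
P[k] for k < 2: unchanged (A[2] not included)
P[k] for k >= 2: shift by delta = 15
  P[0] = -9 + 0 = -9
  P[1] = 7 + 0 = 7
  P[2] = 4 + 15 = 19
  P[3] = 23 + 15 = 38
  P[4] = 36 + 15 = 51
  P[5] = 43 + 15 = 58

Answer: [-9, 7, 19, 38, 51, 58]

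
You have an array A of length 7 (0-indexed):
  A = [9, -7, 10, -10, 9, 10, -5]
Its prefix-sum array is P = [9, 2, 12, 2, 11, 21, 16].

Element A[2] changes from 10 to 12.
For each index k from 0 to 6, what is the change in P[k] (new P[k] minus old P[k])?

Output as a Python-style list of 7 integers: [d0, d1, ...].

Element change: A[2] 10 -> 12, delta = 2
For k < 2: P[k] unchanged, delta_P[k] = 0
For k >= 2: P[k] shifts by exactly 2
Delta array: [0, 0, 2, 2, 2, 2, 2]

Answer: [0, 0, 2, 2, 2, 2, 2]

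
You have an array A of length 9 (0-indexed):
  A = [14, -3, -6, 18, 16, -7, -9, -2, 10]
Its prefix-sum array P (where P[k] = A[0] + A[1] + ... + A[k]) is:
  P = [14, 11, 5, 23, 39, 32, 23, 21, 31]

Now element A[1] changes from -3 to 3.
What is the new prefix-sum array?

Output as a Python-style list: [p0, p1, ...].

Change: A[1] -3 -> 3, delta = 6
P[k] for k < 1: unchanged (A[1] not included)
P[k] for k >= 1: shift by delta = 6
  P[0] = 14 + 0 = 14
  P[1] = 11 + 6 = 17
  P[2] = 5 + 6 = 11
  P[3] = 23 + 6 = 29
  P[4] = 39 + 6 = 45
  P[5] = 32 + 6 = 38
  P[6] = 23 + 6 = 29
  P[7] = 21 + 6 = 27
  P[8] = 31 + 6 = 37

Answer: [14, 17, 11, 29, 45, 38, 29, 27, 37]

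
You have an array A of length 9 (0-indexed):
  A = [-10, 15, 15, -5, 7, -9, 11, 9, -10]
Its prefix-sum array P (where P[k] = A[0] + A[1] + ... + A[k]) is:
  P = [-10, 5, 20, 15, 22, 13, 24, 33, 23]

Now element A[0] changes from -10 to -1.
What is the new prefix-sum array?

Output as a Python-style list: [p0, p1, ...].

Change: A[0] -10 -> -1, delta = 9
P[k] for k < 0: unchanged (A[0] not included)
P[k] for k >= 0: shift by delta = 9
  P[0] = -10 + 9 = -1
  P[1] = 5 + 9 = 14
  P[2] = 20 + 9 = 29
  P[3] = 15 + 9 = 24
  P[4] = 22 + 9 = 31
  P[5] = 13 + 9 = 22
  P[6] = 24 + 9 = 33
  P[7] = 33 + 9 = 42
  P[8] = 23 + 9 = 32

Answer: [-1, 14, 29, 24, 31, 22, 33, 42, 32]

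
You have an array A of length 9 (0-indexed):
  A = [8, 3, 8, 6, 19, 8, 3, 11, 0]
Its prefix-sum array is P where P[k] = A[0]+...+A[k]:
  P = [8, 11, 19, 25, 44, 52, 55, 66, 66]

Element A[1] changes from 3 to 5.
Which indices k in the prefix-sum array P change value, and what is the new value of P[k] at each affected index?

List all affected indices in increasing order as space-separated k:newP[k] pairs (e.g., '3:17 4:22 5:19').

Answer: 1:13 2:21 3:27 4:46 5:54 6:57 7:68 8:68

Derivation:
P[k] = A[0] + ... + A[k]
P[k] includes A[1] iff k >= 1
Affected indices: 1, 2, ..., 8; delta = 2
  P[1]: 11 + 2 = 13
  P[2]: 19 + 2 = 21
  P[3]: 25 + 2 = 27
  P[4]: 44 + 2 = 46
  P[5]: 52 + 2 = 54
  P[6]: 55 + 2 = 57
  P[7]: 66 + 2 = 68
  P[8]: 66 + 2 = 68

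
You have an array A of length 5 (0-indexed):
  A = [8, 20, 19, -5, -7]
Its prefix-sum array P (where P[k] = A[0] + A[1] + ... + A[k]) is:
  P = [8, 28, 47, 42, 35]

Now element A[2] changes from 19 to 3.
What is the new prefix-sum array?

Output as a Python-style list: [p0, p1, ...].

Answer: [8, 28, 31, 26, 19]

Derivation:
Change: A[2] 19 -> 3, delta = -16
P[k] for k < 2: unchanged (A[2] not included)
P[k] for k >= 2: shift by delta = -16
  P[0] = 8 + 0 = 8
  P[1] = 28 + 0 = 28
  P[2] = 47 + -16 = 31
  P[3] = 42 + -16 = 26
  P[4] = 35 + -16 = 19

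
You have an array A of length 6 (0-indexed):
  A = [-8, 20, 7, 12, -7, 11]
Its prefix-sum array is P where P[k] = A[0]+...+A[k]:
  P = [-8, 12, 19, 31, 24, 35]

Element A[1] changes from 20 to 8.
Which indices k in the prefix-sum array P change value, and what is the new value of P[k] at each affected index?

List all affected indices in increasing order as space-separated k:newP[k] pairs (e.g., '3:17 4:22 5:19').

Answer: 1:0 2:7 3:19 4:12 5:23

Derivation:
P[k] = A[0] + ... + A[k]
P[k] includes A[1] iff k >= 1
Affected indices: 1, 2, ..., 5; delta = -12
  P[1]: 12 + -12 = 0
  P[2]: 19 + -12 = 7
  P[3]: 31 + -12 = 19
  P[4]: 24 + -12 = 12
  P[5]: 35 + -12 = 23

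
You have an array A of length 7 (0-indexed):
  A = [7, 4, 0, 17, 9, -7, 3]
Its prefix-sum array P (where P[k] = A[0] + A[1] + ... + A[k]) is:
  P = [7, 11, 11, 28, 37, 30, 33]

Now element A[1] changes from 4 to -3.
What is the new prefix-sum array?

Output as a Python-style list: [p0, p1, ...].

Answer: [7, 4, 4, 21, 30, 23, 26]

Derivation:
Change: A[1] 4 -> -3, delta = -7
P[k] for k < 1: unchanged (A[1] not included)
P[k] for k >= 1: shift by delta = -7
  P[0] = 7 + 0 = 7
  P[1] = 11 + -7 = 4
  P[2] = 11 + -7 = 4
  P[3] = 28 + -7 = 21
  P[4] = 37 + -7 = 30
  P[5] = 30 + -7 = 23
  P[6] = 33 + -7 = 26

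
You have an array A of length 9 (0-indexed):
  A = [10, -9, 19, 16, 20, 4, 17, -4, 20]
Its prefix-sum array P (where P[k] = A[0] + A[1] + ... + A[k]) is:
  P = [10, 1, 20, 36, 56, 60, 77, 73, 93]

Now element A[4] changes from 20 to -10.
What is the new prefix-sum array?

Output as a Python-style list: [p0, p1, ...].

Answer: [10, 1, 20, 36, 26, 30, 47, 43, 63]

Derivation:
Change: A[4] 20 -> -10, delta = -30
P[k] for k < 4: unchanged (A[4] not included)
P[k] for k >= 4: shift by delta = -30
  P[0] = 10 + 0 = 10
  P[1] = 1 + 0 = 1
  P[2] = 20 + 0 = 20
  P[3] = 36 + 0 = 36
  P[4] = 56 + -30 = 26
  P[5] = 60 + -30 = 30
  P[6] = 77 + -30 = 47
  P[7] = 73 + -30 = 43
  P[8] = 93 + -30 = 63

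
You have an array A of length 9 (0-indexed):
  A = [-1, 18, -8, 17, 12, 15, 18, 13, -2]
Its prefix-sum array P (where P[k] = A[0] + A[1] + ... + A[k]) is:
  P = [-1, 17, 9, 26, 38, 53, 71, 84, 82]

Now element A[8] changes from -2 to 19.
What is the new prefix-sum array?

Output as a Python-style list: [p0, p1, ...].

Change: A[8] -2 -> 19, delta = 21
P[k] for k < 8: unchanged (A[8] not included)
P[k] for k >= 8: shift by delta = 21
  P[0] = -1 + 0 = -1
  P[1] = 17 + 0 = 17
  P[2] = 9 + 0 = 9
  P[3] = 26 + 0 = 26
  P[4] = 38 + 0 = 38
  P[5] = 53 + 0 = 53
  P[6] = 71 + 0 = 71
  P[7] = 84 + 0 = 84
  P[8] = 82 + 21 = 103

Answer: [-1, 17, 9, 26, 38, 53, 71, 84, 103]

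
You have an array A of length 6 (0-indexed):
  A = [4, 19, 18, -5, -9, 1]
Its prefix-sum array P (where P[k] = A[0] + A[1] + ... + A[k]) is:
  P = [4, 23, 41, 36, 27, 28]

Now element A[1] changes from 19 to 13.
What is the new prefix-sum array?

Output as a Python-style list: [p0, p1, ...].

Answer: [4, 17, 35, 30, 21, 22]

Derivation:
Change: A[1] 19 -> 13, delta = -6
P[k] for k < 1: unchanged (A[1] not included)
P[k] for k >= 1: shift by delta = -6
  P[0] = 4 + 0 = 4
  P[1] = 23 + -6 = 17
  P[2] = 41 + -6 = 35
  P[3] = 36 + -6 = 30
  P[4] = 27 + -6 = 21
  P[5] = 28 + -6 = 22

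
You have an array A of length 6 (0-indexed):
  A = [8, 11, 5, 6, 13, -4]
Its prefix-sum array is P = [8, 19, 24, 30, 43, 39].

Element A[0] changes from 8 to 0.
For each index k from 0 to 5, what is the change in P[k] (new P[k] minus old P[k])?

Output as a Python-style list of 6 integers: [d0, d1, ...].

Element change: A[0] 8 -> 0, delta = -8
For k < 0: P[k] unchanged, delta_P[k] = 0
For k >= 0: P[k] shifts by exactly -8
Delta array: [-8, -8, -8, -8, -8, -8]

Answer: [-8, -8, -8, -8, -8, -8]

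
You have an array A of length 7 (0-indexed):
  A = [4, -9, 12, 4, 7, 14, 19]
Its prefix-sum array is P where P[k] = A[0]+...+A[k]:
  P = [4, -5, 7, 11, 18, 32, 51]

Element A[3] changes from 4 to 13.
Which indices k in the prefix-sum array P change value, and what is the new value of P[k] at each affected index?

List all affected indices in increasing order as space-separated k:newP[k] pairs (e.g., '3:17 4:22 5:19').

P[k] = A[0] + ... + A[k]
P[k] includes A[3] iff k >= 3
Affected indices: 3, 4, ..., 6; delta = 9
  P[3]: 11 + 9 = 20
  P[4]: 18 + 9 = 27
  P[5]: 32 + 9 = 41
  P[6]: 51 + 9 = 60

Answer: 3:20 4:27 5:41 6:60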